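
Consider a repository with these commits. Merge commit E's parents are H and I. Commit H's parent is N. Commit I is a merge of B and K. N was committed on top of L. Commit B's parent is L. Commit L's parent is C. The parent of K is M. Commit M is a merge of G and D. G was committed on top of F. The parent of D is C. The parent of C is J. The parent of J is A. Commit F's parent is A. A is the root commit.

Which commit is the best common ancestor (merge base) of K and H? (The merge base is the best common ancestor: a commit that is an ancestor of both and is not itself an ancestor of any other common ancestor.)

C

Ancestors of K: {A, C, D, F, G, J, K, M}.
Ancestors of H: {A, C, H, J, L, N}.
Common ancestors: {A, C, J}.
Among these, C is not an ancestor of any other common ancestor — it is the merge base.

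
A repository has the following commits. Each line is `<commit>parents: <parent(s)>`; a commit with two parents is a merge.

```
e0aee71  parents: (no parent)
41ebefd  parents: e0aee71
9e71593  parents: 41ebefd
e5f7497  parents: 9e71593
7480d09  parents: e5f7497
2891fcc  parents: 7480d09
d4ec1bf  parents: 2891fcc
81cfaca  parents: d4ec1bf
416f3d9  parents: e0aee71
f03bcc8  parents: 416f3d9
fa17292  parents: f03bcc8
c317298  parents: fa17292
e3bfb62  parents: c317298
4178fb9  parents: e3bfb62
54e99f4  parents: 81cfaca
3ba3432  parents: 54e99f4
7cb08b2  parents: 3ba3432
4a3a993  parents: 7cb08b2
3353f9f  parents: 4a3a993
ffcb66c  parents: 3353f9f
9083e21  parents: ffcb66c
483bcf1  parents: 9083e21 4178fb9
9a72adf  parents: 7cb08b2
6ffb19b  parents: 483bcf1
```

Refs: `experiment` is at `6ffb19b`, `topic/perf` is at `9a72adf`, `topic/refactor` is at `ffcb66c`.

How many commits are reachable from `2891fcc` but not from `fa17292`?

5

Reachable from 2891fcc: {2891fcc, 41ebefd, 7480d09, 9e71593, e0aee71, e5f7497}.
Reachable from fa17292: {416f3d9, e0aee71, f03bcc8, fa17292}.
In 2891fcc's history but not fa17292's: {2891fcc, 41ebefd, 7480d09, 9e71593, e5f7497} — 5 commits.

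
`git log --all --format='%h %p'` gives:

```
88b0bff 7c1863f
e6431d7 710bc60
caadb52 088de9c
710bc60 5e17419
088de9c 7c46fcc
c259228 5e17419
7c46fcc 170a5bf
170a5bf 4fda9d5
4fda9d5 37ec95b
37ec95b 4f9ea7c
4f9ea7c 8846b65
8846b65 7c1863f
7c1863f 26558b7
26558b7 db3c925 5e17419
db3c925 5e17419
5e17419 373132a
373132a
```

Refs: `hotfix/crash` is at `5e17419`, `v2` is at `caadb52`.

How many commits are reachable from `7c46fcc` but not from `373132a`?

10

Reachable from 7c46fcc: {170a5bf, 26558b7, 373132a, 37ec95b, 4f9ea7c, 4fda9d5, 5e17419, 7c1863f, 7c46fcc, 8846b65, db3c925}.
Reachable from 373132a: {373132a}.
In 7c46fcc's history but not 373132a's: {170a5bf, 26558b7, 37ec95b, 4f9ea7c, 4fda9d5, 5e17419, 7c1863f, 7c46fcc, 8846b65, db3c925} — 10 commits.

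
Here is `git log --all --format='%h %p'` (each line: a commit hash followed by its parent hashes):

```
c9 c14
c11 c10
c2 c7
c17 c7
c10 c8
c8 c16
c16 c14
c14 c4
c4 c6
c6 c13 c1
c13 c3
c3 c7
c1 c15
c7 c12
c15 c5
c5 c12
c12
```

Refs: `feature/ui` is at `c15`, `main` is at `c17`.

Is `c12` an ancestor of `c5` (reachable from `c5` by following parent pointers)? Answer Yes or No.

Ancestors of c5 (commits reachable by following parents): {c12, c5}.
c12 is in that set, so it is an ancestor of c5.

Yes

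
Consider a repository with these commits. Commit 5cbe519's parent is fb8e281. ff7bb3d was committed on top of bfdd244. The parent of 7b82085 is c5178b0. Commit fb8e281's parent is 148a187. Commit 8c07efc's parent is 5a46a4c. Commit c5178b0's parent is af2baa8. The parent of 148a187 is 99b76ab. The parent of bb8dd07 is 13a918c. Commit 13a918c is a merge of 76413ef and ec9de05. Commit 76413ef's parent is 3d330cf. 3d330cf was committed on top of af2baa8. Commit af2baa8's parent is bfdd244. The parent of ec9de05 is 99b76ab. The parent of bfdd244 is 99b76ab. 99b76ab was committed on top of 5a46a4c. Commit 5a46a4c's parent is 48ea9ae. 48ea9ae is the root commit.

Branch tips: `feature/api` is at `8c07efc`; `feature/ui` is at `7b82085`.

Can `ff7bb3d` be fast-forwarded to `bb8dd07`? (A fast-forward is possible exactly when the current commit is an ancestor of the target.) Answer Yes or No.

A fast-forward from ff7bb3d to bb8dd07 is possible iff ff7bb3d is an ancestor of bb8dd07.
Ancestors of bb8dd07: {13a918c, 3d330cf, 48ea9ae, 5a46a4c, 76413ef, 99b76ab, af2baa8, bb8dd07, bfdd244, ec9de05}.
ff7bb3d is not among them, so fast-forward is not possible.

No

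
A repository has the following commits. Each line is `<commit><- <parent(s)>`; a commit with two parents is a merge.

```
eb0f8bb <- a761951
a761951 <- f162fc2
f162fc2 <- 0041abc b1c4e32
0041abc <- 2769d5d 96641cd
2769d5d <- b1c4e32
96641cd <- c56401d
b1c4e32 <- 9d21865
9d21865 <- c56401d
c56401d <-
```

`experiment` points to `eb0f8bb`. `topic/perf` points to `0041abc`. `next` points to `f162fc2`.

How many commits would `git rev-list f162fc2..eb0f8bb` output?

2

Reachable from eb0f8bb: {0041abc, 2769d5d, 96641cd, 9d21865, a761951, b1c4e32, c56401d, eb0f8bb, f162fc2}.
Reachable from f162fc2: {0041abc, 2769d5d, 96641cd, 9d21865, b1c4e32, c56401d, f162fc2}.
In eb0f8bb's history but not f162fc2's: {a761951, eb0f8bb} — 2 commits.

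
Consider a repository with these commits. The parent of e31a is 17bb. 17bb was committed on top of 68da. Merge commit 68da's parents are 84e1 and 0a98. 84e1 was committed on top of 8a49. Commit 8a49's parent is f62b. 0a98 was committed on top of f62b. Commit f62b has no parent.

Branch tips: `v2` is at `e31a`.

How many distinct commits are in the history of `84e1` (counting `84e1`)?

3

Walking parent pointers from 84e1: reachable set = {84e1, 8a49, f62b}.
That is 3 commits.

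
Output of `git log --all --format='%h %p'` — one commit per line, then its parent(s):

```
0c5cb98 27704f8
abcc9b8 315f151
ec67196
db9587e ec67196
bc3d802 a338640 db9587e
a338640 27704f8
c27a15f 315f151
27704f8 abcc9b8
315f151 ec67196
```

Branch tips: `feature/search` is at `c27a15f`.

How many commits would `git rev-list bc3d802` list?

Walking parent pointers from bc3d802: reachable set = {27704f8, 315f151, a338640, abcc9b8, bc3d802, db9587e, ec67196}.
That is 7 commits.

7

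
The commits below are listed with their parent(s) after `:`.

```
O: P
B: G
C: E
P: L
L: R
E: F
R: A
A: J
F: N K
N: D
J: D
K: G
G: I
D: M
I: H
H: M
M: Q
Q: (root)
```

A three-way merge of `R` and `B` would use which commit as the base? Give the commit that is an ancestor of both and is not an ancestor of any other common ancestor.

Ancestors of R: {A, D, J, M, Q, R}.
Ancestors of B: {B, G, H, I, M, Q}.
Common ancestors: {M, Q}.
Among these, M is not an ancestor of any other common ancestor — it is the merge base.

M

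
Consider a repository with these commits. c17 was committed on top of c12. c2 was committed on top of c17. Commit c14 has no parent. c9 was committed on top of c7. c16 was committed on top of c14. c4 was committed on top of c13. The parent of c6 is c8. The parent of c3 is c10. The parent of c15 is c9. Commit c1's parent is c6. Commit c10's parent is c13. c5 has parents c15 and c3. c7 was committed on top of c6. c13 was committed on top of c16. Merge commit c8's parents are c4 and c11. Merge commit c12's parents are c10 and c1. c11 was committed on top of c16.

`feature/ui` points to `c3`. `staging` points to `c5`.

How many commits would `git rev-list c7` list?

Walking parent pointers from c7: reachable set = {c11, c13, c14, c16, c4, c6, c7, c8}.
That is 8 commits.

8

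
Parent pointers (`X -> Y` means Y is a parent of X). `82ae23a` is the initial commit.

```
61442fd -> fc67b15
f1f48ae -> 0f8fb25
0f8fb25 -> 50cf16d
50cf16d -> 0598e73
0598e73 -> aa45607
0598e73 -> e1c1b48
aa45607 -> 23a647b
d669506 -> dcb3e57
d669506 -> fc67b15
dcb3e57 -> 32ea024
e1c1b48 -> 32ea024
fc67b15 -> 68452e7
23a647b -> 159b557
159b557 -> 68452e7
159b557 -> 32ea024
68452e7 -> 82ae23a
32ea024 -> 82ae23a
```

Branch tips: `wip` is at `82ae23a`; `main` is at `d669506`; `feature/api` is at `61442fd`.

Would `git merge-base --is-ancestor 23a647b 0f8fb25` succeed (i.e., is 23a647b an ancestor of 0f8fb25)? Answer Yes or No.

Ancestors of 0f8fb25 (commits reachable by following parents): {0598e73, 0f8fb25, 159b557, 23a647b, 32ea024, 50cf16d, 68452e7, 82ae23a, aa45607, e1c1b48}.
23a647b is in that set, so it is an ancestor of 0f8fb25.

Yes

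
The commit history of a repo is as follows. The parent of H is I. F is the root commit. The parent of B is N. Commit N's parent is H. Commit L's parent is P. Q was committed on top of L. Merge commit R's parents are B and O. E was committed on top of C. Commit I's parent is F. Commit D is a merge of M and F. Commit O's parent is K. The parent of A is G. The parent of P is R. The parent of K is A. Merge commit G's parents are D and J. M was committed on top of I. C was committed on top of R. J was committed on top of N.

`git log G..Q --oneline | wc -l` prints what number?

8

Reachable from Q: {A, B, D, F, G, H, I, J, K, L, M, N, O, P, Q, R}.
Reachable from G: {D, F, G, H, I, J, M, N}.
In Q's history but not G's: {A, B, K, L, O, P, Q, R} — 8 commits.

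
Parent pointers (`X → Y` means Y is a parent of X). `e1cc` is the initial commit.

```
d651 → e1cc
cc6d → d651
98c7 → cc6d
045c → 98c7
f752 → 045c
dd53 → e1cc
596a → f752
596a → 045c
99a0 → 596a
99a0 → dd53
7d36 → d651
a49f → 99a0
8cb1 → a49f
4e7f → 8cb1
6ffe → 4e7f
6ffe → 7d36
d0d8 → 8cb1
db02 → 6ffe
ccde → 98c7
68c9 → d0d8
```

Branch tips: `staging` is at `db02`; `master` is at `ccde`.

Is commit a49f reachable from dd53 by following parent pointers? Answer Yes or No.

No

Ancestors of dd53: {dd53, e1cc}.
a49f is not in that set, so it is not an ancestor of dd53.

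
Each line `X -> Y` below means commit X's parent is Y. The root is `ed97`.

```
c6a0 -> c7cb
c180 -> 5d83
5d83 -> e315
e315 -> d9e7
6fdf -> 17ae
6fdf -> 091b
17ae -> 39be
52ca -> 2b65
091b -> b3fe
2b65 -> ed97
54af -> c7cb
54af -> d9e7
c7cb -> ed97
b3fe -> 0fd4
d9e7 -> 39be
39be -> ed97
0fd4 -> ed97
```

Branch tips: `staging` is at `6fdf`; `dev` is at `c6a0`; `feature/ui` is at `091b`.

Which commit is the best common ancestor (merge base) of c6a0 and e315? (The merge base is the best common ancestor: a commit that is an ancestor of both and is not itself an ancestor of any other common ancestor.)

ed97

Ancestors of c6a0: {c6a0, c7cb, ed97}.
Ancestors of e315: {39be, d9e7, e315, ed97}.
Common ancestors: {ed97}.
The only common ancestor is ed97, so it is the merge base.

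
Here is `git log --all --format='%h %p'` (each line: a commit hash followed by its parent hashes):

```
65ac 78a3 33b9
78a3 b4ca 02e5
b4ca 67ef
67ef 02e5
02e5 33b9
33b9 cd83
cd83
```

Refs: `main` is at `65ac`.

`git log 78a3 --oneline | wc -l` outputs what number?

6

Walking parent pointers from 78a3: reachable set = {02e5, 33b9, 67ef, 78a3, b4ca, cd83}.
That is 6 commits.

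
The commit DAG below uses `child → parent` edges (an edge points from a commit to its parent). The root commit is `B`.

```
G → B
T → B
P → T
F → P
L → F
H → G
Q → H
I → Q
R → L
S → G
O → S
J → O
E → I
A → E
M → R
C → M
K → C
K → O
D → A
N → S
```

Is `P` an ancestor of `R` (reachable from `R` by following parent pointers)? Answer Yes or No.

Yes

Ancestors of R (commits reachable by following parents): {B, F, L, P, R, T}.
P is in that set, so it is an ancestor of R.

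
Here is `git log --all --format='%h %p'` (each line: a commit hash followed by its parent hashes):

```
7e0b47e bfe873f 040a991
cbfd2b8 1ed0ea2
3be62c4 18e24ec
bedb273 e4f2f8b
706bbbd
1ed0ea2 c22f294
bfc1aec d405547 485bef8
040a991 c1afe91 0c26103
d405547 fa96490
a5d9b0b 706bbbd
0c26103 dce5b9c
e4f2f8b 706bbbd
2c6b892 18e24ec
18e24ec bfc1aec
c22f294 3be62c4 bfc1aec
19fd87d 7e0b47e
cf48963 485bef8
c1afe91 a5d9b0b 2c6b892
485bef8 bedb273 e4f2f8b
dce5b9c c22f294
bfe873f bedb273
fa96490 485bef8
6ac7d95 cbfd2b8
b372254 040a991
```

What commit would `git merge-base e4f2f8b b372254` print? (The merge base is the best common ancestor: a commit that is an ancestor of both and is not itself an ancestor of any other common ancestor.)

Ancestors of e4f2f8b: {706bbbd, e4f2f8b}.
Ancestors of b372254: {040a991, 0c26103, 18e24ec, 2c6b892, 3be62c4, 485bef8, 706bbbd, a5d9b0b, b372254, bedb273, bfc1aec, c1afe91, c22f294, d405547, dce5b9c, e4f2f8b, fa96490}.
Common ancestors: {706bbbd, e4f2f8b}.
Among these, e4f2f8b is not an ancestor of any other common ancestor — it is the merge base.

e4f2f8b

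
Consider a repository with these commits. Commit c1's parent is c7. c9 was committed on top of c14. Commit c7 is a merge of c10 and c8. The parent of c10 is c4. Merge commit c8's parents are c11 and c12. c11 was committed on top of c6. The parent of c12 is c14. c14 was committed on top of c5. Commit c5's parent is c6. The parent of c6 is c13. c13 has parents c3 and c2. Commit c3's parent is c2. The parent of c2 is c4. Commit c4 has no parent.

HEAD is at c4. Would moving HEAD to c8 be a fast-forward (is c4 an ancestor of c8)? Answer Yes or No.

A fast-forward from c4 to c8 is possible iff c4 is an ancestor of c8.
Ancestors of c8: {c11, c12, c13, c14, c2, c3, c4, c5, c6, c8}.
c4 is among them, so fast-forward is possible.

Yes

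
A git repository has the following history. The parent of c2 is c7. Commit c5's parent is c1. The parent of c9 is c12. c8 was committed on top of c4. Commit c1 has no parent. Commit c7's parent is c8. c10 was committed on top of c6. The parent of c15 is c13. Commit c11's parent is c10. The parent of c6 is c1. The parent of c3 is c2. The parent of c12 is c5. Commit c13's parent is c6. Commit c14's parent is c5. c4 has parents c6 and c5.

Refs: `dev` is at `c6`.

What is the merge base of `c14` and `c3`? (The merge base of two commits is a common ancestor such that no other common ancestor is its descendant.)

c5

Ancestors of c14: {c1, c14, c5}.
Ancestors of c3: {c1, c2, c3, c4, c5, c6, c7, c8}.
Common ancestors: {c1, c5}.
Among these, c5 is not an ancestor of any other common ancestor — it is the merge base.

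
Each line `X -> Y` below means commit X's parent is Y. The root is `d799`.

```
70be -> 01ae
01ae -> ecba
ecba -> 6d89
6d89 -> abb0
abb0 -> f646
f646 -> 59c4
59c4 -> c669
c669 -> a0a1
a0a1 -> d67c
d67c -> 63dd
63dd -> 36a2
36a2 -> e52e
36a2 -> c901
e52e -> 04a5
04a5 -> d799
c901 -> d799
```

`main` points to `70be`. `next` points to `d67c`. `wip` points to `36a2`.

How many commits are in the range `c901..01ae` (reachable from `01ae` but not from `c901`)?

13

Reachable from 01ae: {01ae, 04a5, 36a2, 59c4, 63dd, 6d89, a0a1, abb0, c669, c901, d67c, d799, e52e, ecba, f646}.
Reachable from c901: {c901, d799}.
In 01ae's history but not c901's: {01ae, 04a5, 36a2, 59c4, 63dd, 6d89, a0a1, abb0, c669, d67c, e52e, ecba, f646} — 13 commits.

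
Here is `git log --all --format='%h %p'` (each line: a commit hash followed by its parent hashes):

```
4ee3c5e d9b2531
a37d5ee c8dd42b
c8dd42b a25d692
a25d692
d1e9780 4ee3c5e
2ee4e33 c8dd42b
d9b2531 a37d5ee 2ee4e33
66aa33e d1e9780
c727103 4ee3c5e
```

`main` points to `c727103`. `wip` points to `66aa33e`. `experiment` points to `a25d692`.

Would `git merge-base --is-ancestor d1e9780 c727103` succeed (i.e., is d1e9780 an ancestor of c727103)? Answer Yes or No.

No

Ancestors of c727103: {2ee4e33, 4ee3c5e, a25d692, a37d5ee, c727103, c8dd42b, d9b2531}.
d1e9780 is not in that set, so it is not an ancestor of c727103.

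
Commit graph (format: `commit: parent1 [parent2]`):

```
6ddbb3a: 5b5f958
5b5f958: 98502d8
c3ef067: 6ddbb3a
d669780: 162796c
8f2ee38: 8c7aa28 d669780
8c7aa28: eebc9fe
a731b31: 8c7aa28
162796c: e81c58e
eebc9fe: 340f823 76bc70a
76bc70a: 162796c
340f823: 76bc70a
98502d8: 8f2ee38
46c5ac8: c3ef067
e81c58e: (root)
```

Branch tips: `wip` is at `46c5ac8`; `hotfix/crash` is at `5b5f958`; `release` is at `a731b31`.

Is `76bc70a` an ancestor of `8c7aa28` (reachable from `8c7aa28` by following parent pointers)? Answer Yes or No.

Ancestors of 8c7aa28 (commits reachable by following parents): {162796c, 340f823, 76bc70a, 8c7aa28, e81c58e, eebc9fe}.
76bc70a is in that set, so it is an ancestor of 8c7aa28.

Yes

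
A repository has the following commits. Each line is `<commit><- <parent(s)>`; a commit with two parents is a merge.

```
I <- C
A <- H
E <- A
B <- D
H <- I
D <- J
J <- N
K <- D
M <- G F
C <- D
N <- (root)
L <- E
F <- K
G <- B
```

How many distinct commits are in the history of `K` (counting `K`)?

4

Walking parent pointers from K: reachable set = {D, J, K, N}.
That is 4 commits.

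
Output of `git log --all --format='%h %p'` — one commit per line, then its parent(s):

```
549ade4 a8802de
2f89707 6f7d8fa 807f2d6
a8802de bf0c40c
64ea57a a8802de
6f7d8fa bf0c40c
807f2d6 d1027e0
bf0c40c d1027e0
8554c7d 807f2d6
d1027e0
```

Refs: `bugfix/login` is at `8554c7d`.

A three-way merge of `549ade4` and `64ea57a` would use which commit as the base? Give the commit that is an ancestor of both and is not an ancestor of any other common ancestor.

a8802de

Ancestors of 549ade4: {549ade4, a8802de, bf0c40c, d1027e0}.
Ancestors of 64ea57a: {64ea57a, a8802de, bf0c40c, d1027e0}.
Common ancestors: {a8802de, bf0c40c, d1027e0}.
Among these, a8802de is not an ancestor of any other common ancestor — it is the merge base.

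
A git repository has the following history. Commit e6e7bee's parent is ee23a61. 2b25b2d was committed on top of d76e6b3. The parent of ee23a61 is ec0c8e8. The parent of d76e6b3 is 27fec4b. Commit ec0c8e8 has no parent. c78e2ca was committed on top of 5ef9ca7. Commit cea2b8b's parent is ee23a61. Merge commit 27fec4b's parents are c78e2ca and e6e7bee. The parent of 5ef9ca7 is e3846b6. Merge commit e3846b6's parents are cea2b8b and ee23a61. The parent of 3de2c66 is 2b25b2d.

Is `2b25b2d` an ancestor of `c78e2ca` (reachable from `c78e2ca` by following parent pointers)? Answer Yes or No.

Ancestors of c78e2ca: {5ef9ca7, c78e2ca, cea2b8b, e3846b6, ec0c8e8, ee23a61}.
2b25b2d is not in that set, so it is not an ancestor of c78e2ca.

No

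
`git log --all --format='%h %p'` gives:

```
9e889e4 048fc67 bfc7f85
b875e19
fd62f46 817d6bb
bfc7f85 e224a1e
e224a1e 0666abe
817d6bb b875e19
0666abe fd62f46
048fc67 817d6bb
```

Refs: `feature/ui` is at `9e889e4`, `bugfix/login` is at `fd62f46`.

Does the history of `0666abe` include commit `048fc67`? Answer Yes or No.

Ancestors of 0666abe: {0666abe, 817d6bb, b875e19, fd62f46}.
048fc67 is not in that set, so it is not an ancestor of 0666abe.

No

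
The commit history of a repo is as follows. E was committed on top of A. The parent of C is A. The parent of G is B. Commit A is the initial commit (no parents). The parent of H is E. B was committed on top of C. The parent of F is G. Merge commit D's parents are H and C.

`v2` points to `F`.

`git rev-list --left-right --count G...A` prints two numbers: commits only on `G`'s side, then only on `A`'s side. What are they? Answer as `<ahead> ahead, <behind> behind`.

3 ahead, 0 behind

Reachable from G: {A, B, C, G}.
Reachable from A: {A}.
Only in G's history (ahead): {B, C, G} — 3.
Only in A's history (behind): {} — 0.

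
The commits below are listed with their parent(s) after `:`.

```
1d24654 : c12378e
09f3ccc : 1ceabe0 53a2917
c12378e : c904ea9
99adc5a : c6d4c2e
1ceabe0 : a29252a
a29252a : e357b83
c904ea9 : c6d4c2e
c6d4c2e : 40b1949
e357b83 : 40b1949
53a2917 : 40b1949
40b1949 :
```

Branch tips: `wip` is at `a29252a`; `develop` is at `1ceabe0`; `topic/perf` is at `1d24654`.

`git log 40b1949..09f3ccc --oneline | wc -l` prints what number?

Reachable from 09f3ccc: {09f3ccc, 1ceabe0, 40b1949, 53a2917, a29252a, e357b83}.
Reachable from 40b1949: {40b1949}.
In 09f3ccc's history but not 40b1949's: {09f3ccc, 1ceabe0, 53a2917, a29252a, e357b83} — 5 commits.

5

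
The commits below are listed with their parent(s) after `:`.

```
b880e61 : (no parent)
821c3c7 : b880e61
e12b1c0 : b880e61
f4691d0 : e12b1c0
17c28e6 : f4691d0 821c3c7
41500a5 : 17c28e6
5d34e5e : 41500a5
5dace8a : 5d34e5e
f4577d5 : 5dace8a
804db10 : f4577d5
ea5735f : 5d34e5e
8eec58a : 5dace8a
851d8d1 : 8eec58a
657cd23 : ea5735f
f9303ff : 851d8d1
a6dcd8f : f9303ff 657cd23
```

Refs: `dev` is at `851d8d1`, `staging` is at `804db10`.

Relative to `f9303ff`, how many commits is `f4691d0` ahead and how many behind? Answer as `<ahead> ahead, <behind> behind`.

Reachable from f4691d0: {b880e61, e12b1c0, f4691d0}.
Reachable from f9303ff: {17c28e6, 41500a5, 5d34e5e, 5dace8a, 821c3c7, 851d8d1, 8eec58a, b880e61, e12b1c0, f4691d0, f9303ff}.
Only in f4691d0's history (ahead): {} — 0.
Only in f9303ff's history (behind): {17c28e6, 41500a5, 5d34e5e, 5dace8a, 821c3c7, 851d8d1, 8eec58a, f9303ff} — 8.

0 ahead, 8 behind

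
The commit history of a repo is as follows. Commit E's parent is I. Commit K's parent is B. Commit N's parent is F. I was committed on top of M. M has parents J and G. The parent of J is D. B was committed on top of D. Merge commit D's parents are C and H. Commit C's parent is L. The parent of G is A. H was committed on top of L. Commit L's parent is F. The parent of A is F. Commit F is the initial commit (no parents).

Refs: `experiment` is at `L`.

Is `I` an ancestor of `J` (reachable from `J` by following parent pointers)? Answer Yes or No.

Ancestors of J: {C, D, F, H, J, L}.
I is not in that set, so it is not an ancestor of J.

No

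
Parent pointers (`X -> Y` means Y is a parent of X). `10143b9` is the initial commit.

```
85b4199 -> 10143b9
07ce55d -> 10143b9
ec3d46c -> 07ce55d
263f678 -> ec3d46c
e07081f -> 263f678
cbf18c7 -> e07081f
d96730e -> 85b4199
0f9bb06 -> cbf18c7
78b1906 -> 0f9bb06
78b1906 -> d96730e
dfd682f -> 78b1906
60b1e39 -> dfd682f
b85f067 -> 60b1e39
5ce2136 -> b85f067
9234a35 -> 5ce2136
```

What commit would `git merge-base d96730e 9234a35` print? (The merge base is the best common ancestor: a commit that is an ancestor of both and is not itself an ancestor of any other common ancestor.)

Ancestors of d96730e: {10143b9, 85b4199, d96730e}.
Ancestors of 9234a35: {07ce55d, 0f9bb06, 10143b9, 263f678, 5ce2136, 60b1e39, 78b1906, 85b4199, 9234a35, b85f067, cbf18c7, d96730e, dfd682f, e07081f, ec3d46c}.
Common ancestors: {10143b9, 85b4199, d96730e}.
Among these, d96730e is not an ancestor of any other common ancestor — it is the merge base.

d96730e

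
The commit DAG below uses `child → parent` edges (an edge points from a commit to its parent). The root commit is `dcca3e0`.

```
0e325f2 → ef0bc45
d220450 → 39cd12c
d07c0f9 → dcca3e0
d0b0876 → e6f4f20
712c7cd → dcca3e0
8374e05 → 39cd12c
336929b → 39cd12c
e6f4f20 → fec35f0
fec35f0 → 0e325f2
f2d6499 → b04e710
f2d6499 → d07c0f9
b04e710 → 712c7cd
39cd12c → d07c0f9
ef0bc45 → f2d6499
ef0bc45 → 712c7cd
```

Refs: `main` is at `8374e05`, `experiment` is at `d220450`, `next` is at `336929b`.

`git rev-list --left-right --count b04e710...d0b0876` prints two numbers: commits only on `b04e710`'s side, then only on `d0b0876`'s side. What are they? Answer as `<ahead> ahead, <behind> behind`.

0 ahead, 7 behind

Reachable from b04e710: {712c7cd, b04e710, dcca3e0}.
Reachable from d0b0876: {0e325f2, 712c7cd, b04e710, d07c0f9, d0b0876, dcca3e0, e6f4f20, ef0bc45, f2d6499, fec35f0}.
Only in b04e710's history (ahead): {} — 0.
Only in d0b0876's history (behind): {0e325f2, d07c0f9, d0b0876, e6f4f20, ef0bc45, f2d6499, fec35f0} — 7.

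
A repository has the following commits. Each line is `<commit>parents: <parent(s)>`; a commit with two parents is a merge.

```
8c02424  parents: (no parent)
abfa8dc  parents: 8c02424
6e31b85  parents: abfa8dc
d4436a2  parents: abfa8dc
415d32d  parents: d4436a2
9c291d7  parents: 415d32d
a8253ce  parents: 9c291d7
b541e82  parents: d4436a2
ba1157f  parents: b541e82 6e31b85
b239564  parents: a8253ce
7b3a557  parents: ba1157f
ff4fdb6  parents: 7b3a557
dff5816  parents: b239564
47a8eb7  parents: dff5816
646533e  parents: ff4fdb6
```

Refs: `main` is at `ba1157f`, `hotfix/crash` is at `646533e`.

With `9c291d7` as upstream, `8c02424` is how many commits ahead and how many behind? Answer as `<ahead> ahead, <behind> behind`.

Reachable from 8c02424: {8c02424}.
Reachable from 9c291d7: {415d32d, 8c02424, 9c291d7, abfa8dc, d4436a2}.
Only in 8c02424's history (ahead): {} — 0.
Only in 9c291d7's history (behind): {415d32d, 9c291d7, abfa8dc, d4436a2} — 4.

0 ahead, 4 behind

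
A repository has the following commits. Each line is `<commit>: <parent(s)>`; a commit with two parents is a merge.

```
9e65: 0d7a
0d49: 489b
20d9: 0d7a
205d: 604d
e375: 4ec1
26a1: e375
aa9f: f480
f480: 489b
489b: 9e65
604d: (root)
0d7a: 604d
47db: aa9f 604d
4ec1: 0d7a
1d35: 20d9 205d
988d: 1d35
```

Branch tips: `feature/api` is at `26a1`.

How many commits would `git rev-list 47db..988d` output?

Reachable from 988d: {0d7a, 1d35, 205d, 20d9, 604d, 988d}.
Reachable from 47db: {0d7a, 47db, 489b, 604d, 9e65, aa9f, f480}.
In 988d's history but not 47db's: {1d35, 205d, 20d9, 988d} — 4 commits.

4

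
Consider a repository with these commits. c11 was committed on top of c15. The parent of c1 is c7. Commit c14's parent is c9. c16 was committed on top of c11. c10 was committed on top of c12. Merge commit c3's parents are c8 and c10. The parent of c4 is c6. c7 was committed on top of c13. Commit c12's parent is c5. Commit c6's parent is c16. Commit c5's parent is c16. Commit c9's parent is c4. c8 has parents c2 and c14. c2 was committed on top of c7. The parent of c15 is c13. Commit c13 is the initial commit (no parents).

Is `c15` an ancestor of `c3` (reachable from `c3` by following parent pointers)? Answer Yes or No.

Ancestors of c3 (commits reachable by following parents): {c10, c11, c12, c13, c14, c15, c16, c2, c3, c4, c5, c6, c7, c8, c9}.
c15 is in that set, so it is an ancestor of c3.

Yes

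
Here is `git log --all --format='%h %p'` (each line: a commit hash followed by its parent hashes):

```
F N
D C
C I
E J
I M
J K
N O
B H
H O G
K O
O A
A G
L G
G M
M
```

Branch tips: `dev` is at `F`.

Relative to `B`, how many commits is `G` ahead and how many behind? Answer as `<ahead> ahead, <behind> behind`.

0 ahead, 4 behind

Reachable from G: {G, M}.
Reachable from B: {A, B, G, H, M, O}.
Only in G's history (ahead): {} — 0.
Only in B's history (behind): {A, B, H, O} — 4.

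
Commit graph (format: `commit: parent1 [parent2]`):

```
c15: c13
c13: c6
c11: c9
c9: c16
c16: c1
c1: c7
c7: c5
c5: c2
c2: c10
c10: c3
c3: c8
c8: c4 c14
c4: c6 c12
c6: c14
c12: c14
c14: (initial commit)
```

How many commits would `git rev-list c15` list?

4

Walking parent pointers from c15: reachable set = {c13, c14, c15, c6}.
That is 4 commits.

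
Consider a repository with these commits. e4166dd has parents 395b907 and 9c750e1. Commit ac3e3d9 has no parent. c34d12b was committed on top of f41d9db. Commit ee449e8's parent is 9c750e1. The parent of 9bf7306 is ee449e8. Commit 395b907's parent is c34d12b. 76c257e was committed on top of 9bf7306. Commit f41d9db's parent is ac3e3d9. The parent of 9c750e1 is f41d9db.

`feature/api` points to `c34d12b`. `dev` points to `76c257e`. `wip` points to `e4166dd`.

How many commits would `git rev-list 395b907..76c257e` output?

Reachable from 76c257e: {76c257e, 9bf7306, 9c750e1, ac3e3d9, ee449e8, f41d9db}.
Reachable from 395b907: {395b907, ac3e3d9, c34d12b, f41d9db}.
In 76c257e's history but not 395b907's: {76c257e, 9bf7306, 9c750e1, ee449e8} — 4 commits.

4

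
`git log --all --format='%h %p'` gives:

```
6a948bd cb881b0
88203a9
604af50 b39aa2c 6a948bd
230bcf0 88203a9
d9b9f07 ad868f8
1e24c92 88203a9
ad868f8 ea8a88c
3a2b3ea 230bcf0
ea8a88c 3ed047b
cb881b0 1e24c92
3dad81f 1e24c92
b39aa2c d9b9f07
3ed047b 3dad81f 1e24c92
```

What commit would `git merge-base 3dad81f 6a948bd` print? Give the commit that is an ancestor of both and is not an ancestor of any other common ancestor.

1e24c92

Ancestors of 3dad81f: {1e24c92, 3dad81f, 88203a9}.
Ancestors of 6a948bd: {1e24c92, 6a948bd, 88203a9, cb881b0}.
Common ancestors: {1e24c92, 88203a9}.
Among these, 1e24c92 is not an ancestor of any other common ancestor — it is the merge base.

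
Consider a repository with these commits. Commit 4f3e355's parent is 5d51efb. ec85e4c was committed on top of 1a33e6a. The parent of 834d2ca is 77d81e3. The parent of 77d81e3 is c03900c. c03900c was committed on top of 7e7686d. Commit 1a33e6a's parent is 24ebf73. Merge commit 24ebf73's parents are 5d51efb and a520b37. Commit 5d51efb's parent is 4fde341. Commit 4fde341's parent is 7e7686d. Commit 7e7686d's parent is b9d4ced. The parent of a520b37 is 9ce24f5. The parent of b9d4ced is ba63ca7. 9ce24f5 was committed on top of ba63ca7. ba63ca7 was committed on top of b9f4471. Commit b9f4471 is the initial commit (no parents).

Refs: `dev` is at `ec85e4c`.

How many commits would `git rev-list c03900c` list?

5

Walking parent pointers from c03900c: reachable set = {7e7686d, b9d4ced, b9f4471, ba63ca7, c03900c}.
That is 5 commits.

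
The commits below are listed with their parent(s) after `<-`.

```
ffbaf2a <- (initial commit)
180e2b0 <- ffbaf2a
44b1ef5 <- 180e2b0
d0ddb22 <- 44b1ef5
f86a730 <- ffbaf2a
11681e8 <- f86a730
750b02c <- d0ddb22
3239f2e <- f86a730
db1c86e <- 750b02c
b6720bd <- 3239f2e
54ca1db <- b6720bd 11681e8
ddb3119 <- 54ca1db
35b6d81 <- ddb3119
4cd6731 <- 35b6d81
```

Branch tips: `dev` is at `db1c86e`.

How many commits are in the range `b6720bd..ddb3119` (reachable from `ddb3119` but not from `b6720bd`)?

3

Reachable from ddb3119: {11681e8, 3239f2e, 54ca1db, b6720bd, ddb3119, f86a730, ffbaf2a}.
Reachable from b6720bd: {3239f2e, b6720bd, f86a730, ffbaf2a}.
In ddb3119's history but not b6720bd's: {11681e8, 54ca1db, ddb3119} — 3 commits.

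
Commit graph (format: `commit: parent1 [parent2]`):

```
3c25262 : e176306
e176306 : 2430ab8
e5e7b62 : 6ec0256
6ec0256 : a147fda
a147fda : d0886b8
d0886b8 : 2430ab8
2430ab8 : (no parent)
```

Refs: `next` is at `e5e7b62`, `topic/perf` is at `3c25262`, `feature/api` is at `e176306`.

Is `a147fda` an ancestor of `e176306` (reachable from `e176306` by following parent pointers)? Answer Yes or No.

No

Ancestors of e176306: {2430ab8, e176306}.
a147fda is not in that set, so it is not an ancestor of e176306.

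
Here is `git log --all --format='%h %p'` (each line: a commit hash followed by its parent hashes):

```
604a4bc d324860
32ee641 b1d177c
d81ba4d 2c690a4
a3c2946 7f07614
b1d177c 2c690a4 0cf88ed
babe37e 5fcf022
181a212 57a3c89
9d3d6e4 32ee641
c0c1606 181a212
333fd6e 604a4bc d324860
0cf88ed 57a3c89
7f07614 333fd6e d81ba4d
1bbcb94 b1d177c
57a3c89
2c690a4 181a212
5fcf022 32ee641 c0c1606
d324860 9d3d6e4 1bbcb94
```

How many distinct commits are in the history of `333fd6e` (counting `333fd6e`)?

Walking parent pointers from 333fd6e: reachable set = {0cf88ed, 181a212, 1bbcb94, 2c690a4, 32ee641, 333fd6e, 57a3c89, 604a4bc, 9d3d6e4, b1d177c, d324860}.
That is 11 commits.

11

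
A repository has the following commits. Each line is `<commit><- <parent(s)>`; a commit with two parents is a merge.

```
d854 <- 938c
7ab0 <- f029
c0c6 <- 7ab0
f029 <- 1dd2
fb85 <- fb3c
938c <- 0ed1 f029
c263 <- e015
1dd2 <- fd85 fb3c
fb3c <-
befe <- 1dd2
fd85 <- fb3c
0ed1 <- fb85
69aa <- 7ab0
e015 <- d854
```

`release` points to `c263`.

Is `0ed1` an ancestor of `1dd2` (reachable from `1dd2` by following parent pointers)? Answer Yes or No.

No

Ancestors of 1dd2: {1dd2, fb3c, fd85}.
0ed1 is not in that set, so it is not an ancestor of 1dd2.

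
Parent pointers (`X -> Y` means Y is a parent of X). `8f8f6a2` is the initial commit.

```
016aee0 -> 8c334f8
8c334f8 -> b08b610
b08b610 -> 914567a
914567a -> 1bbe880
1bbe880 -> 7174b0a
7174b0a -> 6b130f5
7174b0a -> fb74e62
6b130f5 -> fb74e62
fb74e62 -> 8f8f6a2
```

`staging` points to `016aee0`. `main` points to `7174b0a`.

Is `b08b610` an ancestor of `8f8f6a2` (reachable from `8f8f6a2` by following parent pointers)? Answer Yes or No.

Ancestors of 8f8f6a2: {8f8f6a2}.
b08b610 is not in that set, so it is not an ancestor of 8f8f6a2.

No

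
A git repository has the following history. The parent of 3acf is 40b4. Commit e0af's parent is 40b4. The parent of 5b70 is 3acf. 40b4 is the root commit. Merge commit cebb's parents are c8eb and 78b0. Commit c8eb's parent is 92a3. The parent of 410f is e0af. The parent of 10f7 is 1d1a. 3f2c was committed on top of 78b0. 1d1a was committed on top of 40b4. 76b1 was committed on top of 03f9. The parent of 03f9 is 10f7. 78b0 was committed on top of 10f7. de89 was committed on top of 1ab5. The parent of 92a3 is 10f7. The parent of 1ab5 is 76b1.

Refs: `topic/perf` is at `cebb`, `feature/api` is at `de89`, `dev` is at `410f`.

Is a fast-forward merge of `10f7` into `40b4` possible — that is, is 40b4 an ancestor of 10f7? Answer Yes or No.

A fast-forward from 40b4 to 10f7 is possible iff 40b4 is an ancestor of 10f7.
Ancestors of 10f7: {10f7, 1d1a, 40b4}.
40b4 is among them, so fast-forward is possible.

Yes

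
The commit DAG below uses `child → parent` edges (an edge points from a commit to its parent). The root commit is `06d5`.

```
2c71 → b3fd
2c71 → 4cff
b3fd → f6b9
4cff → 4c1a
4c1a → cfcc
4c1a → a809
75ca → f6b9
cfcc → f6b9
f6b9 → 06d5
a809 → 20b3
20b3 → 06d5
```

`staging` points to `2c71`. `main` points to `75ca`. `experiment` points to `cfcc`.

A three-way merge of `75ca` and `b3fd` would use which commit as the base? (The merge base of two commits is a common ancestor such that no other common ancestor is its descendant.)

Ancestors of 75ca: {06d5, 75ca, f6b9}.
Ancestors of b3fd: {06d5, b3fd, f6b9}.
Common ancestors: {06d5, f6b9}.
Among these, f6b9 is not an ancestor of any other common ancestor — it is the merge base.

f6b9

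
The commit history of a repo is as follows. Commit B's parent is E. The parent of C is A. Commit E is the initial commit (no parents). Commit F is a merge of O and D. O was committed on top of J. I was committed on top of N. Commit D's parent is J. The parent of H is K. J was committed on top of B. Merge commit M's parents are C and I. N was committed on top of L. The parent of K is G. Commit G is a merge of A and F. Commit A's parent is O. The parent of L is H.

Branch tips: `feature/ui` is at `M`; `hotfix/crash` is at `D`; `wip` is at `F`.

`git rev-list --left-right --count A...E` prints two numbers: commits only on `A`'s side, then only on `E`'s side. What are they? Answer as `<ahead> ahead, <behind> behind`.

4 ahead, 0 behind

Reachable from A: {A, B, E, J, O}.
Reachable from E: {E}.
Only in A's history (ahead): {A, B, J, O} — 4.
Only in E's history (behind): {} — 0.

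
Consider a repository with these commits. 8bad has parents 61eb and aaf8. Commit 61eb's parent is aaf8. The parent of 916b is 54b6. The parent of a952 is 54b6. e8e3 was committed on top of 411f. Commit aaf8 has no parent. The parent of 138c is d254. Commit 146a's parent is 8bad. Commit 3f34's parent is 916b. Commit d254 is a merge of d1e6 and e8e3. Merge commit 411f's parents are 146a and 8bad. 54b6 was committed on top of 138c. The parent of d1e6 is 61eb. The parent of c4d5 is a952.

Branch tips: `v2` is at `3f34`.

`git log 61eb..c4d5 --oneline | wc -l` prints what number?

10

Reachable from c4d5: {138c, 146a, 411f, 54b6, 61eb, 8bad, a952, aaf8, c4d5, d1e6, d254, e8e3}.
Reachable from 61eb: {61eb, aaf8}.
In c4d5's history but not 61eb's: {138c, 146a, 411f, 54b6, 8bad, a952, c4d5, d1e6, d254, e8e3} — 10 commits.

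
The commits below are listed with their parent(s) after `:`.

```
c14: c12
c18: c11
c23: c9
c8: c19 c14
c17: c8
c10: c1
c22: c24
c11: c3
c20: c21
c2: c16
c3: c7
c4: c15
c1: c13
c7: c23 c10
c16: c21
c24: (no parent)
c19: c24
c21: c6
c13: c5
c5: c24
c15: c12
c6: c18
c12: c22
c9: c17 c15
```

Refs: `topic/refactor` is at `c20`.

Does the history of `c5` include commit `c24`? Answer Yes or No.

Yes

Ancestors of c5 (commits reachable by following parents): {c24, c5}.
c24 is in that set, so it is an ancestor of c5.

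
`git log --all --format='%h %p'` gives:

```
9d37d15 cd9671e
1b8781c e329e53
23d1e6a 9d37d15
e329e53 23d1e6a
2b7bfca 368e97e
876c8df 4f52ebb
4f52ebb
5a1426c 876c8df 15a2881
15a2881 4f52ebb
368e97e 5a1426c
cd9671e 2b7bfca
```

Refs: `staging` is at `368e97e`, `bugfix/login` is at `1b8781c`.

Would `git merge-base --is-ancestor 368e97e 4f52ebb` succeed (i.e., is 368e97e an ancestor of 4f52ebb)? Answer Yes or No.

Ancestors of 4f52ebb: {4f52ebb}.
368e97e is not in that set, so it is not an ancestor of 4f52ebb.

No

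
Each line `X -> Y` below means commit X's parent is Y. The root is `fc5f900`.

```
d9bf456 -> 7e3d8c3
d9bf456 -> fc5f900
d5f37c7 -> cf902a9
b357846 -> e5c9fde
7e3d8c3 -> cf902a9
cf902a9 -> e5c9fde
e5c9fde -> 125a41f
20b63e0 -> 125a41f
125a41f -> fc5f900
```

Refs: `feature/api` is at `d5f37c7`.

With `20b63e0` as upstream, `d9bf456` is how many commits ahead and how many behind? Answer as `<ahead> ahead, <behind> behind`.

4 ahead, 1 behind

Reachable from d9bf456: {125a41f, 7e3d8c3, cf902a9, d9bf456, e5c9fde, fc5f900}.
Reachable from 20b63e0: {125a41f, 20b63e0, fc5f900}.
Only in d9bf456's history (ahead): {7e3d8c3, cf902a9, d9bf456, e5c9fde} — 4.
Only in 20b63e0's history (behind): {20b63e0} — 1.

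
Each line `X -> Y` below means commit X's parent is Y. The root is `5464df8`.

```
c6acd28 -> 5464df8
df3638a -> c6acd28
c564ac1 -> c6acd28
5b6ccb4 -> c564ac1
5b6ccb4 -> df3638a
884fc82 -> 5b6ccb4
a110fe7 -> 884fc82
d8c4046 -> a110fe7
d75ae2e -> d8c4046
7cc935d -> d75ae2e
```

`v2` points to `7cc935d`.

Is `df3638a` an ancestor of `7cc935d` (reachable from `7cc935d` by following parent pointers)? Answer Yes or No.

Ancestors of 7cc935d (commits reachable by following parents): {5464df8, 5b6ccb4, 7cc935d, 884fc82, a110fe7, c564ac1, c6acd28, d75ae2e, d8c4046, df3638a}.
df3638a is in that set, so it is an ancestor of 7cc935d.

Yes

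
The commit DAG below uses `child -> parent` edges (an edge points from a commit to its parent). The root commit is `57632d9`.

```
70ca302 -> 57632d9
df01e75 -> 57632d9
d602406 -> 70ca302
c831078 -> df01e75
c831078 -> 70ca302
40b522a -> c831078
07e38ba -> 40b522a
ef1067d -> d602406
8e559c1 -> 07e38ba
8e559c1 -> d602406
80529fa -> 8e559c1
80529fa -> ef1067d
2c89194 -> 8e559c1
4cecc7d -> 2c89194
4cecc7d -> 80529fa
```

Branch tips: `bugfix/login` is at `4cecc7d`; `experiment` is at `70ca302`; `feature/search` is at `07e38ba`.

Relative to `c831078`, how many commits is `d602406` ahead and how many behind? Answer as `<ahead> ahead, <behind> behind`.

Reachable from d602406: {57632d9, 70ca302, d602406}.
Reachable from c831078: {57632d9, 70ca302, c831078, df01e75}.
Only in d602406's history (ahead): {d602406} — 1.
Only in c831078's history (behind): {c831078, df01e75} — 2.

1 ahead, 2 behind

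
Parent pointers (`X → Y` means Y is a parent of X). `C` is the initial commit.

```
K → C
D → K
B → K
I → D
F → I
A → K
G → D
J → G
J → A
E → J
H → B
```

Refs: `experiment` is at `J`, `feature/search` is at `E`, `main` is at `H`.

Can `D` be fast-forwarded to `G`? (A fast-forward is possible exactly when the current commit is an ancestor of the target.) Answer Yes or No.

Yes

A fast-forward from D to G is possible iff D is an ancestor of G.
Ancestors of G: {C, D, G, K}.
D is among them, so fast-forward is possible.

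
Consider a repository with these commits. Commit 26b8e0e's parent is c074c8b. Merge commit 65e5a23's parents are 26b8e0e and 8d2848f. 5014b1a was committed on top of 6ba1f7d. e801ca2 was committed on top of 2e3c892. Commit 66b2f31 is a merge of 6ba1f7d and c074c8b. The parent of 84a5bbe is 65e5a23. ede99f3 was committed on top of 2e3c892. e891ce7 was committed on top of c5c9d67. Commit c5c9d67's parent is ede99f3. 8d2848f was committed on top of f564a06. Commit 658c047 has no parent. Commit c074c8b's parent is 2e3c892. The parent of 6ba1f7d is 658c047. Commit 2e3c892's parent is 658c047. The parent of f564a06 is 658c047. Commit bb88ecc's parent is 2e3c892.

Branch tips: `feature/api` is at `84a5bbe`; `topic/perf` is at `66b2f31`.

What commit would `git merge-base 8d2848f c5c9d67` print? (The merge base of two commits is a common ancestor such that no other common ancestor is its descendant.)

Ancestors of 8d2848f: {658c047, 8d2848f, f564a06}.
Ancestors of c5c9d67: {2e3c892, 658c047, c5c9d67, ede99f3}.
Common ancestors: {658c047}.
The only common ancestor is 658c047, so it is the merge base.

658c047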